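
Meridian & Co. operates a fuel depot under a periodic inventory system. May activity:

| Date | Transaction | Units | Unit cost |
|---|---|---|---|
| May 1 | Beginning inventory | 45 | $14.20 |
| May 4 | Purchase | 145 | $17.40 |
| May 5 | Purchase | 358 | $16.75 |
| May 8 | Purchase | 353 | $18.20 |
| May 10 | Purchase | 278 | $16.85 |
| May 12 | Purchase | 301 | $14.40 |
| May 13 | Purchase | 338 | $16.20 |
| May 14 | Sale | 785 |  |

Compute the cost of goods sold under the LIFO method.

COGS = $12,270.10

May 14, 785 sold [LIFO — newest first]: 338 @ $16.20 + 301 @ $14.40 + 146 @ $16.85 = $12,270.10
Ending inventory: 45 @ $14.20 + 145 @ $17.40 + 358 @ $16.75 + 353 @ $18.20 + 132 @ $16.85 = $17,807.30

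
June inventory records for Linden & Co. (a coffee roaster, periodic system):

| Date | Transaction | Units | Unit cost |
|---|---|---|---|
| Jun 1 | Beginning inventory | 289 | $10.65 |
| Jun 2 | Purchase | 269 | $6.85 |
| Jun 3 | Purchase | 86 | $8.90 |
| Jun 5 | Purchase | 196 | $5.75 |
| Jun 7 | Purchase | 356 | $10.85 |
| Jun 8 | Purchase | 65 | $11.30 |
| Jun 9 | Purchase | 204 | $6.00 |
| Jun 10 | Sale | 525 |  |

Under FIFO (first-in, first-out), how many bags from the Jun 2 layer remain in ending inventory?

Jun 10, 525 sold [FIFO — oldest first]: 289 @ $10.65 + 236 @ $6.85 = $4,694.45
Ending inventory: 33 @ $6.85 + 86 @ $8.90 + 196 @ $5.75 + 356 @ $10.85 + 65 @ $11.30 + 204 @ $6.00 = $7,939.55
Check: goods available $12,634.00 = COGS $4,694.45 + ending $7,939.55

33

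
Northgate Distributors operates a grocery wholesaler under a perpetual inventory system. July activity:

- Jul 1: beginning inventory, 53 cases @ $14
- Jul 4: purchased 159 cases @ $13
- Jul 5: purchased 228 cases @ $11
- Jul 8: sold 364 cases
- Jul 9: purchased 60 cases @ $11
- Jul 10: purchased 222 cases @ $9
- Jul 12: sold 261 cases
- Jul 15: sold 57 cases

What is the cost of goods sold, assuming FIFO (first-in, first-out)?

Jul 8, 364 sold [FIFO — oldest first]: 53 @ $14 + 159 @ $13 + 152 @ $11 = $4,481
Jul 12, 261 sold [FIFO — oldest first]: 76 @ $11 + 60 @ $11 + 125 @ $9 = $2,621
Jul 15, 57 sold [FIFO — oldest first]: 57 @ $9 = $513
Total COGS = $4,481 + $2,621 + $513 = $7,615
Ending inventory: 40 @ $9 = $360

COGS = $7,615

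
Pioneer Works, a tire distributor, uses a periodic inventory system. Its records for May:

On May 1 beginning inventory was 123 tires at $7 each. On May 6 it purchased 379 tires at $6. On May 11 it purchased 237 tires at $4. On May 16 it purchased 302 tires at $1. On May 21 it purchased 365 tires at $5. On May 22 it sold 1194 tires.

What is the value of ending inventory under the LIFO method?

May 22, 1194 sold [LIFO — newest first]: 365 @ $5 + 302 @ $1 + 237 @ $4 + 290 @ $6 = $4,815
Ending inventory: 123 @ $7 + 89 @ $6 = $1,395

Ending inventory = $1,395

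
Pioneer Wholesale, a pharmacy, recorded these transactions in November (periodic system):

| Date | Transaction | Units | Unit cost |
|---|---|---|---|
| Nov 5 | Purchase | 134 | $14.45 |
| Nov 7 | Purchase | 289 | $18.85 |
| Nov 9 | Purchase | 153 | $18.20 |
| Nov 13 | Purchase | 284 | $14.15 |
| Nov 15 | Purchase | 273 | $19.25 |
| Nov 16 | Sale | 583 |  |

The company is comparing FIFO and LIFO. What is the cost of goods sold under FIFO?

COGS = $10,267.60

FIFO COGS: 134 @ $14.45 + 289 @ $18.85 + 153 @ $18.20 + 7 @ $14.15 = $10,267.60
LIFO COGS: 273 @ $19.25 + 284 @ $14.15 + 26 @ $18.20 = $9,747.05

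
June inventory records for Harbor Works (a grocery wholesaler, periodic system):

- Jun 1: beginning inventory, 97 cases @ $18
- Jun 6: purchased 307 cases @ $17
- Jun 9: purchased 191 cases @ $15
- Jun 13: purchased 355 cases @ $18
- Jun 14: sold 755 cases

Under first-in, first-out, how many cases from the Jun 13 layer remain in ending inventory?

195

Jun 14, 755 sold [FIFO — oldest first]: 97 @ $18 + 307 @ $17 + 191 @ $15 + 160 @ $18 = $12,710
Ending inventory: 195 @ $18 = $3,510
Check: goods available $16,220 = COGS $12,710 + ending $3,510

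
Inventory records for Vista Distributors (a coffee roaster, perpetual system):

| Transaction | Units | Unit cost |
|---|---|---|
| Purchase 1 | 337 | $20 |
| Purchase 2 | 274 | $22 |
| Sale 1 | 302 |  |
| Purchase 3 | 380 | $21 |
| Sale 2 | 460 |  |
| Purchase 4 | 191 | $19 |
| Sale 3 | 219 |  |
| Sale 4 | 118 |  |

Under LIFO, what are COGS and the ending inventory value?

Sale 1 (302) [LIFO — newest first]: 274 @ $22 + 28 @ $20 = $6,588
Sale 2 (460) [LIFO — newest first]: 380 @ $21 + 80 @ $20 = $9,580
Sale 3 (219) [LIFO — newest first]: 191 @ $19 + 28 @ $20 = $4,189
Sale 4 (118) [LIFO — newest first]: 118 @ $20 = $2,360
Total COGS = $6,588 + $9,580 + $4,189 + $2,360 = $22,717
Ending inventory: 83 @ $20 = $1,660
Check: goods available $24,377 = COGS $22,717 + ending $1,660

COGS = $22,717; ending inventory = $1,660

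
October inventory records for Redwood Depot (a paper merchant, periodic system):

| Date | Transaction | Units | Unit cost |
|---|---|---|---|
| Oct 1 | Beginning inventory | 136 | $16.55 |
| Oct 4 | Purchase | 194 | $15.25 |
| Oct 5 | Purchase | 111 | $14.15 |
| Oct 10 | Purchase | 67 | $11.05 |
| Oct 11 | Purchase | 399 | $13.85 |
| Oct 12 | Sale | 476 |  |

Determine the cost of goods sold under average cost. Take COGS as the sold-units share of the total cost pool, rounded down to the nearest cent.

COGS = $6,846.86

Oct 12, sell 476: 476/907 × $13,046.45 → $6,846.86
Ending inventory (cost pool remaining) = $6,199.59
Check: goods available $13,046.45 = COGS $6,846.86 + ending $6,199.59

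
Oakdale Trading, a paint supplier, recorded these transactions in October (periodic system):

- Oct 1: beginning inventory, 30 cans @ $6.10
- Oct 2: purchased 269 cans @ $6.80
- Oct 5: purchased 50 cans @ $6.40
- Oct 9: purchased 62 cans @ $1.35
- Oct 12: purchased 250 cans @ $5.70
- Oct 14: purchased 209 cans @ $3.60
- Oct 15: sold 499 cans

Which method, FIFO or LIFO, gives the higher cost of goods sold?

FIFO COGS: 30 @ $6.10 + 269 @ $6.80 + 50 @ $6.40 + 62 @ $1.35 + 88 @ $5.70 = $2,917.50
LIFO COGS: 209 @ $3.60 + 250 @ $5.70 + 40 @ $1.35 = $2,231.40

FIFO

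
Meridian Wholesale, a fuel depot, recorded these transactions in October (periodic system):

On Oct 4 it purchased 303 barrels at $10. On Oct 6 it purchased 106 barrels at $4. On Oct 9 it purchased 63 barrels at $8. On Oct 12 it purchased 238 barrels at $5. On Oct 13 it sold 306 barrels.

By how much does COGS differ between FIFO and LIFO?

$1,328

FIFO COGS: 303 @ $10 + 3 @ $4 = $3,042
LIFO COGS: 238 @ $5 + 63 @ $8 + 5 @ $4 = $1,714
Difference = |$3,042 − $1,714| = $1,328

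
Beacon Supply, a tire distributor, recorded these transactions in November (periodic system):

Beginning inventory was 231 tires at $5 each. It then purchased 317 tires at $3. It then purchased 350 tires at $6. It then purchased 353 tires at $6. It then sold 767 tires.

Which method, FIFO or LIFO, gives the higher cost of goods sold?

LIFO

FIFO COGS: 231 @ $5 + 317 @ $3 + 219 @ $6 = $3,420
LIFO COGS: 353 @ $6 + 350 @ $6 + 64 @ $3 = $4,410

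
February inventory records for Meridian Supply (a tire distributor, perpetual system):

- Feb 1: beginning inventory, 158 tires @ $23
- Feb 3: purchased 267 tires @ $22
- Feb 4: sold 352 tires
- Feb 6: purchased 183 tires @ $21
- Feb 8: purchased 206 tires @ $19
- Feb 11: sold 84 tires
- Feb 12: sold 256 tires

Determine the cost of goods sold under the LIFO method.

Feb 4, 352 sold [LIFO — newest first]: 267 @ $22 + 85 @ $23 = $7,829
Feb 11, 84 sold [LIFO — newest first]: 84 @ $19 = $1,596
Feb 12, 256 sold [LIFO — newest first]: 122 @ $19 + 134 @ $21 = $5,132
Total COGS = $7,829 + $1,596 + $5,132 = $14,557
Ending inventory: 73 @ $23 + 49 @ $21 = $2,708
Check: goods available $17,265 = COGS $14,557 + ending $2,708

COGS = $14,557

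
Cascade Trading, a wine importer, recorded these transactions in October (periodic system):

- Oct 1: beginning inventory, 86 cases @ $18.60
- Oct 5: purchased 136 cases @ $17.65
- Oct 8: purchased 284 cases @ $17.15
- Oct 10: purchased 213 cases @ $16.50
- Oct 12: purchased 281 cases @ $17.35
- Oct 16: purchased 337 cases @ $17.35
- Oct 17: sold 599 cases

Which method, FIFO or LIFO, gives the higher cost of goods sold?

FIFO

FIFO COGS: 86 @ $18.60 + 136 @ $17.65 + 284 @ $17.15 + 93 @ $16.50 = $10,405.10
LIFO COGS: 337 @ $17.35 + 262 @ $17.35 = $10,392.65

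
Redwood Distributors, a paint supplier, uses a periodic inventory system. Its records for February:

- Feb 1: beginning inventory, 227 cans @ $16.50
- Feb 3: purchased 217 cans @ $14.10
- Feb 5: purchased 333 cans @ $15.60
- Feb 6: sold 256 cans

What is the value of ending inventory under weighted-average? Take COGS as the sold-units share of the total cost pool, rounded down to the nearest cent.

Feb 6, sell 256: 256/777 × $12,000.00 → $3,953.66
Ending inventory (cost pool remaining) = $8,046.34

Ending inventory = $8,046.34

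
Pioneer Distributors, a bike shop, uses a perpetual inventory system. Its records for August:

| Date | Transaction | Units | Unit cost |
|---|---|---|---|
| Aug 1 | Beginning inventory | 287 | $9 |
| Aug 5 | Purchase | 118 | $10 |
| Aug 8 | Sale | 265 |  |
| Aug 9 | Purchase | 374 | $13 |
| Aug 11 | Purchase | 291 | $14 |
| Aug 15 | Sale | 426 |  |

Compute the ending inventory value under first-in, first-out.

Ending inventory = $5,218

Aug 8, 265 sold [FIFO — oldest first]: 265 @ $9 = $2,385
Aug 15, 426 sold [FIFO — oldest first]: 22 @ $9 + 118 @ $10 + 286 @ $13 = $5,096
Total COGS = $2,385 + $5,096 = $7,481
Ending inventory: 88 @ $13 + 291 @ $14 = $5,218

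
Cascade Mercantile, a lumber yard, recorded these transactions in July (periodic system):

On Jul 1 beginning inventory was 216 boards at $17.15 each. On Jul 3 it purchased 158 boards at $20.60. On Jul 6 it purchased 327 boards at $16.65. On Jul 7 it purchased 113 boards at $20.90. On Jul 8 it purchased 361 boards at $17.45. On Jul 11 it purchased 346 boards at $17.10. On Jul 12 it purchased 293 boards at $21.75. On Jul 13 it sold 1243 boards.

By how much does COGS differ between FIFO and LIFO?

FIFO COGS: 216 @ $17.15 + 158 @ $20.60 + 327 @ $16.65 + 113 @ $20.90 + 361 @ $17.45 + 68 @ $17.10 = $22,227.70
LIFO COGS: 293 @ $21.75 + 346 @ $17.10 + 361 @ $17.45 + 113 @ $20.90 + 130 @ $16.65 = $23,115.00
Difference = |$22,227.70 − $23,115.00| = $887.30

$887.30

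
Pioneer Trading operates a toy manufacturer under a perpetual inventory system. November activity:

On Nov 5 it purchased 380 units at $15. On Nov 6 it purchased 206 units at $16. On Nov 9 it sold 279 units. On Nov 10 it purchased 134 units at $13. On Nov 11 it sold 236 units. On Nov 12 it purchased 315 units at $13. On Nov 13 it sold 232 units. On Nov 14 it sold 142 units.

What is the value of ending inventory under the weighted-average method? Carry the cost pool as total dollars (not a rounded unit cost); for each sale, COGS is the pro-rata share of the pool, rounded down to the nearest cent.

Ending inventory = $1,992.24

After Nov 5: 380 on hand, pool $5,700.00 (≈ $15.0000 each)
After Nov 6: 586 on hand, pool $8,996.00 (≈ $15.3515 each)
Nov 9, sell 279: 279/586 × $8,996.00 → $4,283.07
After Nov 10: 441 on hand, pool $6,454.93 (≈ $14.6370 each)
Nov 11, sell 236: 236/441 × $6,454.93 → $3,454.33
After Nov 12: 520 on hand, pool $7,095.60 (≈ $13.6454 each)
Nov 13, sell 232: 232/520 × $7,095.60 → $3,165.72
Nov 14, sell 142: 142/288 × $3,929.88 → $1,937.64
Total COGS = $4,283.07 + $3,454.33 + $3,165.72 + $1,937.64 = $12,840.76
Ending inventory (cost pool remaining) = $1,992.24
Check: goods available $14,833.00 = COGS $12,840.76 + ending $1,992.24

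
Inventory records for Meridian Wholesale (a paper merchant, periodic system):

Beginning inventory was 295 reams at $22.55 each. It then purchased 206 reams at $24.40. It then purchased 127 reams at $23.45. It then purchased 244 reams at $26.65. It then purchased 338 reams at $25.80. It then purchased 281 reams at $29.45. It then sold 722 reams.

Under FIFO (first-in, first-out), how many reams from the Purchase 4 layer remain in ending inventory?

Sale 1 (722) [FIFO — oldest first]: 295 @ $22.55 + 206 @ $24.40 + 127 @ $23.45 + 94 @ $26.65 = $17,161.90
Ending inventory: 150 @ $26.65 + 338 @ $25.80 + 281 @ $29.45 = $20,993.35
Check: goods available $38,155.25 = COGS $17,161.90 + ending $20,993.35

338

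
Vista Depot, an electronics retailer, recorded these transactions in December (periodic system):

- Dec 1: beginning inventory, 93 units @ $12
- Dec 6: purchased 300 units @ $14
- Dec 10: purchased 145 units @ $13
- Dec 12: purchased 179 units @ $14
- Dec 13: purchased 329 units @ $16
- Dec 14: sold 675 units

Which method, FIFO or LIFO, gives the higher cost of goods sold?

LIFO

FIFO COGS: 93 @ $12 + 300 @ $14 + 145 @ $13 + 137 @ $14 = $9,119
LIFO COGS: 329 @ $16 + 179 @ $14 + 145 @ $13 + 22 @ $14 = $9,963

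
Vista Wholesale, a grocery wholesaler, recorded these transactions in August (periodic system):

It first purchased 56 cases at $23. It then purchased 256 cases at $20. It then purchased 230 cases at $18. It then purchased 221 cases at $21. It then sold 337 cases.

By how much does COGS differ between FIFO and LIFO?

$129

FIFO COGS: 56 @ $23 + 256 @ $20 + 25 @ $18 = $6,858
LIFO COGS: 221 @ $21 + 116 @ $18 = $6,729
Difference = |$6,858 − $6,729| = $129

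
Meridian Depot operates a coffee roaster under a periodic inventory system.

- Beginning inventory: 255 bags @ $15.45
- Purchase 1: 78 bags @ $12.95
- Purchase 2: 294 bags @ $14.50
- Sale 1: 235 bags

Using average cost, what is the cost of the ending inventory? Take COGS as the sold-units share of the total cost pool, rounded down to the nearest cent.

Sale 1, sell 235: 235/627 × $9,212.85 → $3,452.98
Ending inventory (cost pool remaining) = $5,759.87

Ending inventory = $5,759.87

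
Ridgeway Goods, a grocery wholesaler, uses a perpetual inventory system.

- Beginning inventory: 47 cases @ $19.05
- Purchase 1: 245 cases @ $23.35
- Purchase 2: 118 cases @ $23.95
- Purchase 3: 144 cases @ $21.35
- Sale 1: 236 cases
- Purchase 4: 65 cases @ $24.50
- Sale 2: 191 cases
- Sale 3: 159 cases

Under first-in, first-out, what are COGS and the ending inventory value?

COGS = $13,300.60; ending inventory = $808.50

Sale 1 (236) [FIFO — oldest first]: 47 @ $19.05 + 189 @ $23.35 = $5,308.50
Sale 2 (191) [FIFO — oldest first]: 56 @ $23.35 + 118 @ $23.95 + 17 @ $21.35 = $4,496.65
Sale 3 (159) [FIFO — oldest first]: 127 @ $21.35 + 32 @ $24.50 = $3,495.45
Total COGS = $5,308.50 + $4,496.65 + $3,495.45 = $13,300.60
Ending inventory: 33 @ $24.50 = $808.50
Check: goods available $14,109.10 = COGS $13,300.60 + ending $808.50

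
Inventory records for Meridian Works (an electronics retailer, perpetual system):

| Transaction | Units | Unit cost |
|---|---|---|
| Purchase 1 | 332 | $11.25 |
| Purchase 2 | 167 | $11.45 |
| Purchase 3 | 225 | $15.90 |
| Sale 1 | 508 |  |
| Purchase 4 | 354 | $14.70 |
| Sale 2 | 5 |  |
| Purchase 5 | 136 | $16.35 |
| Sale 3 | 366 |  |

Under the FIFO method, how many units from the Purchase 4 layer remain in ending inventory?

199

Sale 1 (508) [FIFO — oldest first]: 332 @ $11.25 + 167 @ $11.45 + 9 @ $15.90 = $5,790.25
Sale 2 (5) [FIFO — oldest first]: 5 @ $15.90 = $79.50
Sale 3 (366) [FIFO — oldest first]: 211 @ $15.90 + 155 @ $14.70 = $5,633.40
Total COGS = $5,790.25 + $79.50 + $5,633.40 = $11,503.15
Ending inventory: 199 @ $14.70 + 136 @ $16.35 = $5,148.90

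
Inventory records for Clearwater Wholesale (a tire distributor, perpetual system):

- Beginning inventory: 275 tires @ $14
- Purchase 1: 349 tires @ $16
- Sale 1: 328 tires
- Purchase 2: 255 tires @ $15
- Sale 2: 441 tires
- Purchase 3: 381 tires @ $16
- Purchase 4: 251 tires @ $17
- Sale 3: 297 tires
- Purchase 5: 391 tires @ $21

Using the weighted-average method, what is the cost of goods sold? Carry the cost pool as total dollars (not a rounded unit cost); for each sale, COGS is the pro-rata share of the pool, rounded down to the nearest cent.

COGS = $16,413.23

After Beginning: 275 on hand, pool $3,850.00 (≈ $14.0000 each)
After Purchase 1: 624 on hand, pool $9,434.00 (≈ $15.1186 each)
Sale 1, sell 328: 328/624 × $9,434.00 → $4,958.89
After Purchase 2: 551 on hand, pool $8,300.11 (≈ $15.0637 each)
Sale 2, sell 441: 441/551 × $8,300.11 → $6,643.10
After Purchase 3: 491 on hand, pool $7,753.01 (≈ $15.7902 each)
After Purchase 4: 742 on hand, pool $12,020.01 (≈ $16.1995 each)
Sale 3, sell 297: 297/742 × $12,020.01 → $4,811.24
After Purchase 5: 836 on hand, pool $15,419.77 (≈ $18.4447 each)
Total COGS = $4,958.89 + $6,643.10 + $4,811.24 = $16,413.23
Ending inventory (cost pool remaining) = $15,419.77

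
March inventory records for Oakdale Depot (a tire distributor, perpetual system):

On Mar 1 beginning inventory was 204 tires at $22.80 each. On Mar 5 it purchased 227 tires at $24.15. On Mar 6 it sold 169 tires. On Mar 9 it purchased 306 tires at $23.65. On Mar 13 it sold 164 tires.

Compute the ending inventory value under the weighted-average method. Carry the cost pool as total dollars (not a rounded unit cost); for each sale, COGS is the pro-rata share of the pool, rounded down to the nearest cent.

After Mar 1: 204 on hand, pool $4,651.20 (≈ $22.8000 each)
After Mar 5: 431 on hand, pool $10,133.25 (≈ $23.5110 each)
Mar 6, sell 169: 169/431 × $10,133.25 → $3,973.36
After Mar 9: 568 on hand, pool $13,396.79 (≈ $23.5859 each)
Mar 13, sell 164: 164/568 × $13,396.79 → $3,868.08
Total COGS = $3,973.36 + $3,868.08 = $7,841.44
Ending inventory (cost pool remaining) = $9,528.71
Check: goods available $17,370.15 = COGS $7,841.44 + ending $9,528.71

Ending inventory = $9,528.71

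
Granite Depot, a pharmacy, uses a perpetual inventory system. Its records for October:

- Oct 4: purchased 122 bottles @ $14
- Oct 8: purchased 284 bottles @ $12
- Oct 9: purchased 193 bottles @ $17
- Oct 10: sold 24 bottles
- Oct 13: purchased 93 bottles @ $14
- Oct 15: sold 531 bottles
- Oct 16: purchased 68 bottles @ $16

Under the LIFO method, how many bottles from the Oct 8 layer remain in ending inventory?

15

Oct 10, 24 sold [LIFO — newest first]: 24 @ $17 = $408
Oct 15, 531 sold [LIFO — newest first]: 93 @ $14 + 169 @ $17 + 269 @ $12 = $7,403
Total COGS = $408 + $7,403 = $7,811
Ending inventory: 122 @ $14 + 15 @ $12 + 68 @ $16 = $2,976
Check: goods available $10,787 = COGS $7,811 + ending $2,976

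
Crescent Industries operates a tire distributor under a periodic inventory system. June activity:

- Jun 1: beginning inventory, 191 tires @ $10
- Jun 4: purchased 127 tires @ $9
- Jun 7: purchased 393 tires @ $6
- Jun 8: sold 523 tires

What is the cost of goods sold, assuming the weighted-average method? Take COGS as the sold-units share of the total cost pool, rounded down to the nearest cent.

Jun 8, sell 523: 523/711 × $5,411.00 → $3,980.24
Ending inventory (cost pool remaining) = $1,430.76

COGS = $3,980.24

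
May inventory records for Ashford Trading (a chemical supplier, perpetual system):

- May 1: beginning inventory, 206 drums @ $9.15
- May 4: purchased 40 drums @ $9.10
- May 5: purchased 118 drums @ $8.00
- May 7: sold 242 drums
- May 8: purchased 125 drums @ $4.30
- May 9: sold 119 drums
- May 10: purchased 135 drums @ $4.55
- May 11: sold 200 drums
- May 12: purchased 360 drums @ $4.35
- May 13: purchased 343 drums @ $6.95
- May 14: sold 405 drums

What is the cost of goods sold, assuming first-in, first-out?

COGS = $5,832.35

May 7, 242 sold [FIFO — oldest first]: 206 @ $9.15 + 36 @ $9.10 = $2,212.50
May 9, 119 sold [FIFO — oldest first]: 4 @ $9.10 + 115 @ $8.00 = $956.40
May 11, 200 sold [FIFO — oldest first]: 3 @ $8.00 + 125 @ $4.30 + 72 @ $4.55 = $889.10
May 14, 405 sold [FIFO — oldest first]: 63 @ $4.55 + 342 @ $4.35 = $1,774.35
Total COGS = $2,212.50 + $956.40 + $889.10 + $1,774.35 = $5,832.35
Ending inventory: 18 @ $4.35 + 343 @ $6.95 = $2,462.15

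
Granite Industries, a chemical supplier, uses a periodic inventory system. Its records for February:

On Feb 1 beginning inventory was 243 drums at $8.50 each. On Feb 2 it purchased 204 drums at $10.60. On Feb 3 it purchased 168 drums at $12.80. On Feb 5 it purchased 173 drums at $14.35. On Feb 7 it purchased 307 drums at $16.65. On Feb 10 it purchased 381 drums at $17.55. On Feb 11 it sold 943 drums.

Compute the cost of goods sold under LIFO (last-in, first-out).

Feb 11, 943 sold [LIFO — newest first]: 381 @ $17.55 + 307 @ $16.65 + 173 @ $14.35 + 82 @ $12.80 = $15,330.25
Ending inventory: 243 @ $8.50 + 204 @ $10.60 + 86 @ $12.80 = $5,328.70
Check: goods available $20,658.95 = COGS $15,330.25 + ending $5,328.70

COGS = $15,330.25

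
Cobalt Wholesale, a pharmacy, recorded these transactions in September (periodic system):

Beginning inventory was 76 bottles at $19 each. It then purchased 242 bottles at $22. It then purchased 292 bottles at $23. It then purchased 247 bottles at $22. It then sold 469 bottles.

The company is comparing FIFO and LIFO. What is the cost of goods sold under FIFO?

FIFO COGS: 76 @ $19 + 242 @ $22 + 151 @ $23 = $10,241
LIFO COGS: 247 @ $22 + 222 @ $23 = $10,540

COGS = $10,241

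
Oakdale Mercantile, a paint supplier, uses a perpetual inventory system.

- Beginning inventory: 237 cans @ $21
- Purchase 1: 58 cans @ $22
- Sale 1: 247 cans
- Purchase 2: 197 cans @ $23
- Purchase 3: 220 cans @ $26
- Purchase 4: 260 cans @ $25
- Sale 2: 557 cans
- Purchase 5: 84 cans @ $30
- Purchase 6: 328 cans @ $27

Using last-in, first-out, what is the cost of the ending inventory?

Sale 1 (247) [LIFO — newest first]: 58 @ $22 + 189 @ $21 = $5,245
Sale 2 (557) [LIFO — newest first]: 260 @ $25 + 220 @ $26 + 77 @ $23 = $13,991
Total COGS = $5,245 + $13,991 = $19,236
Ending inventory: 48 @ $21 + 120 @ $23 + 84 @ $30 + 328 @ $27 = $15,144
Check: goods available $34,380 = COGS $19,236 + ending $15,144

Ending inventory = $15,144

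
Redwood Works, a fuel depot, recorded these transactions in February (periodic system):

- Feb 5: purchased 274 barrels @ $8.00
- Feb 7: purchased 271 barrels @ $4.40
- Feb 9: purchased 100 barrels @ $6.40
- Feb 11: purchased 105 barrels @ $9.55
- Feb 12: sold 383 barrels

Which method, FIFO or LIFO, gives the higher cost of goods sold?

FIFO

FIFO COGS: 274 @ $8.00 + 109 @ $4.40 = $2,671.60
LIFO COGS: 105 @ $9.55 + 100 @ $6.40 + 178 @ $4.40 = $2,425.95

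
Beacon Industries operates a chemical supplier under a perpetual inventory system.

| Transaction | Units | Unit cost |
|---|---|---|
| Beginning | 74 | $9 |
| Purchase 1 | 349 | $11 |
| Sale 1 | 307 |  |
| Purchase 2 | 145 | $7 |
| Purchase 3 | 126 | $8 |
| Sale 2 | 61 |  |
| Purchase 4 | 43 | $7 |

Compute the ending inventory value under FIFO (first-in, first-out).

Sale 1 (307) [FIFO — oldest first]: 74 @ $9 + 233 @ $11 = $3,229
Sale 2 (61) [FIFO — oldest first]: 61 @ $11 = $671
Total COGS = $3,229 + $671 = $3,900
Ending inventory: 55 @ $11 + 145 @ $7 + 126 @ $8 + 43 @ $7 = $2,929

Ending inventory = $2,929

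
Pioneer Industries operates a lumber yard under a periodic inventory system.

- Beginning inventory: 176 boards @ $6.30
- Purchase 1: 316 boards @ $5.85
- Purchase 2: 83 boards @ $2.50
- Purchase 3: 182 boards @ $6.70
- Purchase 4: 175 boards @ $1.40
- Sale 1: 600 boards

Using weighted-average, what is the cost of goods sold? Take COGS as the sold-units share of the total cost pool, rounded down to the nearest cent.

COGS = $2,980.23

Sale 1, sell 600: 600/932 × $4,629.30 → $2,980.23
Ending inventory (cost pool remaining) = $1,649.07
Check: goods available $4,629.30 = COGS $2,980.23 + ending $1,649.07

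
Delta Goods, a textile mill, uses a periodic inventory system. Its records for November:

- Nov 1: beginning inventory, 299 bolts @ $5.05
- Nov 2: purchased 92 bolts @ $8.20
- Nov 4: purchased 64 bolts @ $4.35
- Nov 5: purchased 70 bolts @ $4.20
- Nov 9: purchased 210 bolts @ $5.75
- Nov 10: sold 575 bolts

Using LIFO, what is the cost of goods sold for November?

COGS = $3,236.25

Nov 10, 575 sold [LIFO — newest first]: 210 @ $5.75 + 70 @ $4.20 + 64 @ $4.35 + 92 @ $8.20 + 139 @ $5.05 = $3,236.25
Ending inventory: 160 @ $5.05 = $808.00
Check: goods available $4,044.25 = COGS $3,236.25 + ending $808.00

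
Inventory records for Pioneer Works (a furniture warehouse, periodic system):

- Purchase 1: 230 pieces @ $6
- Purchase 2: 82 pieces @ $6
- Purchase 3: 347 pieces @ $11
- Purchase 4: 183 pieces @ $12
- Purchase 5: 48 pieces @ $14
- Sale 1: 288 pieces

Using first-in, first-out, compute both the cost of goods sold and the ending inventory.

COGS = $1,728; ending inventory = $6,829

Sale 1 (288) [FIFO — oldest first]: 230 @ $6 + 58 @ $6 = $1,728
Ending inventory: 24 @ $6 + 347 @ $11 + 183 @ $12 + 48 @ $14 = $6,829
Check: goods available $8,557 = COGS $1,728 + ending $6,829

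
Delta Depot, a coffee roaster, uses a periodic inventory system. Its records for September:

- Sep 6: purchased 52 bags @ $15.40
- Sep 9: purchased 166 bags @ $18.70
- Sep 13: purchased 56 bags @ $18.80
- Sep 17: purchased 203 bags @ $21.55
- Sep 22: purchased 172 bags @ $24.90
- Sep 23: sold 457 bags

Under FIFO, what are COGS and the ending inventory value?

Sep 23, 457 sold [FIFO — oldest first]: 52 @ $15.40 + 166 @ $18.70 + 56 @ $18.80 + 183 @ $21.55 = $8,901.45
Ending inventory: 20 @ $21.55 + 172 @ $24.90 = $4,713.80
Check: goods available $13,615.25 = COGS $8,901.45 + ending $4,713.80

COGS = $8,901.45; ending inventory = $4,713.80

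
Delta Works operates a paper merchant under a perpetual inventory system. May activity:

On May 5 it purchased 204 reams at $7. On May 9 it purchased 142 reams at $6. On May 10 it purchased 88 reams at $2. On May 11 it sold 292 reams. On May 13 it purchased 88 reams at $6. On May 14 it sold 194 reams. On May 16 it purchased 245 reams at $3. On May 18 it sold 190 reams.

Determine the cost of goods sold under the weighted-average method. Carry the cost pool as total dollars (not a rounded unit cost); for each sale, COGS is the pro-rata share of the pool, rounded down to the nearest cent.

After May 5: 204 on hand, pool $1,428.00 (≈ $7.0000 each)
After May 9: 346 on hand, pool $2,280.00 (≈ $6.5896 each)
After May 10: 434 on hand, pool $2,456.00 (≈ $5.6590 each)
May 11, sell 292: 292/434 × $2,456.00 → $1,652.42
After May 13: 230 on hand, pool $1,331.58 (≈ $5.7895 each)
May 14, sell 194: 194/230 × $1,331.58 → $1,123.15
After May 16: 281 on hand, pool $943.43 (≈ $3.3574 each)
May 18, sell 190: 190/281 × $943.43 → $637.90
Total COGS = $1,652.42 + $1,123.15 + $637.90 = $3,413.47
Ending inventory (cost pool remaining) = $305.53
Check: goods available $3,719.00 = COGS $3,413.47 + ending $305.53

COGS = $3,413.47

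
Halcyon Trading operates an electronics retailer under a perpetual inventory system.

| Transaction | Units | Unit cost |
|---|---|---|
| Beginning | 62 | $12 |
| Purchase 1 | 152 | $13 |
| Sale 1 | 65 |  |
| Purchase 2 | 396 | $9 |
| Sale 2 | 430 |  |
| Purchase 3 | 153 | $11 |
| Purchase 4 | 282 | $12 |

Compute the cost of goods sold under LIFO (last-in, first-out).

Sale 1 (65) [LIFO — newest first]: 65 @ $13 = $845
Sale 2 (430) [LIFO — newest first]: 396 @ $9 + 34 @ $13 = $4,006
Total COGS = $845 + $4,006 = $4,851
Ending inventory: 62 @ $12 + 53 @ $13 + 153 @ $11 + 282 @ $12 = $6,500
Check: goods available $11,351 = COGS $4,851 + ending $6,500

COGS = $4,851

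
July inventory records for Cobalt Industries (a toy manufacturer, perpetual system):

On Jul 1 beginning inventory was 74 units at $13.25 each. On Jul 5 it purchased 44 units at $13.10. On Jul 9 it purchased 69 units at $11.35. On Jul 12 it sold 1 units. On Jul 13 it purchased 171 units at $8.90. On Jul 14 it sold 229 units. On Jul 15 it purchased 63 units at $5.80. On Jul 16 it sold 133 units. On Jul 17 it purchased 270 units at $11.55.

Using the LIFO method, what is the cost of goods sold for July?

COGS = $3,458.85

Jul 12, 1 sold [LIFO — newest first]: 1 @ $11.35 = $11.35
Jul 14, 229 sold [LIFO — newest first]: 171 @ $8.90 + 58 @ $11.35 = $2,180.20
Jul 16, 133 sold [LIFO — newest first]: 63 @ $5.80 + 10 @ $11.35 + 44 @ $13.10 + 16 @ $13.25 = $1,267.30
Total COGS = $11.35 + $2,180.20 + $1,267.30 = $3,458.85
Ending inventory: 58 @ $13.25 + 270 @ $11.55 = $3,887.00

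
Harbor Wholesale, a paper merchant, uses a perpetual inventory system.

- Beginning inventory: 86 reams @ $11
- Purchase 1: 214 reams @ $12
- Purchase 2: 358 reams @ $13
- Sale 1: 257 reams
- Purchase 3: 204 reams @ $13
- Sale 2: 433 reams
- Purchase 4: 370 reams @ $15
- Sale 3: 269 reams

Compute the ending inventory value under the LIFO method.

Sale 1 (257) [LIFO — newest first]: 257 @ $13 = $3,341
Sale 2 (433) [LIFO — newest first]: 204 @ $13 + 101 @ $13 + 128 @ $12 = $5,501
Sale 3 (269) [LIFO — newest first]: 269 @ $15 = $4,035
Total COGS = $3,341 + $5,501 + $4,035 = $12,877
Ending inventory: 86 @ $11 + 86 @ $12 + 101 @ $15 = $3,493

Ending inventory = $3,493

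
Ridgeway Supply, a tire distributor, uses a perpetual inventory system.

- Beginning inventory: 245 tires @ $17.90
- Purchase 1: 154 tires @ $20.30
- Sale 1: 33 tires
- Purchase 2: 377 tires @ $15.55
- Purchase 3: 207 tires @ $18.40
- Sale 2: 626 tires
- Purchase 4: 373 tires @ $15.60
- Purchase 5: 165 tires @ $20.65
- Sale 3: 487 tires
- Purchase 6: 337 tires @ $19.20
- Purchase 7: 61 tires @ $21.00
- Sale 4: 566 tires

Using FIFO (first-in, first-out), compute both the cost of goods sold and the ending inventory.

Sale 1 (33) [FIFO — oldest first]: 33 @ $17.90 = $590.70
Sale 2 (626) [FIFO — oldest first]: 212 @ $17.90 + 154 @ $20.30 + 260 @ $15.55 = $10,964.00
Sale 3 (487) [FIFO — oldest first]: 117 @ $15.55 + 207 @ $18.40 + 163 @ $15.60 = $8,170.95
Sale 4 (566) [FIFO — oldest first]: 210 @ $15.60 + 165 @ $20.65 + 191 @ $19.20 = $10,350.45
Total COGS = $590.70 + $10,964.00 + $8,170.95 + $10,350.45 = $30,076.10
Ending inventory: 146 @ $19.20 + 61 @ $21.00 = $4,084.20
Check: goods available $34,160.30 = COGS $30,076.10 + ending $4,084.20

COGS = $30,076.10; ending inventory = $4,084.20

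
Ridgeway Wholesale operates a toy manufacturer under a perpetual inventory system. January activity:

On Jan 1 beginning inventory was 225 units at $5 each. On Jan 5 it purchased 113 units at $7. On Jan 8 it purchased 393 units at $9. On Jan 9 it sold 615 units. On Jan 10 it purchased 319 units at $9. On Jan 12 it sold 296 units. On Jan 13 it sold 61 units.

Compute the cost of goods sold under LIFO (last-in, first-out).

Jan 9, 615 sold [LIFO — newest first]: 393 @ $9 + 113 @ $7 + 109 @ $5 = $4,873
Jan 12, 296 sold [LIFO — newest first]: 296 @ $9 = $2,664
Jan 13, 61 sold [LIFO — newest first]: 23 @ $9 + 38 @ $5 = $397
Total COGS = $4,873 + $2,664 + $397 = $7,934
Ending inventory: 78 @ $5 = $390
Check: goods available $8,324 = COGS $7,934 + ending $390

COGS = $7,934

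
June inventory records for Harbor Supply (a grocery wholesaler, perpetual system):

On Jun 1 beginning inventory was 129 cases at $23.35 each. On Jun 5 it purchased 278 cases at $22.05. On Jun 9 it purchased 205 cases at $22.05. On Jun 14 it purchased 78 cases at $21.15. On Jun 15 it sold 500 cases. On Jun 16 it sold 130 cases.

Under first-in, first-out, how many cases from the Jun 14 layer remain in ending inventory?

Jun 15, 500 sold [FIFO — oldest first]: 129 @ $23.35 + 278 @ $22.05 + 93 @ $22.05 = $11,192.70
Jun 16, 130 sold [FIFO — oldest first]: 112 @ $22.05 + 18 @ $21.15 = $2,850.30
Total COGS = $11,192.70 + $2,850.30 = $14,043.00
Ending inventory: 60 @ $21.15 = $1,269.00
Check: goods available $15,312.00 = COGS $14,043.00 + ending $1,269.00

60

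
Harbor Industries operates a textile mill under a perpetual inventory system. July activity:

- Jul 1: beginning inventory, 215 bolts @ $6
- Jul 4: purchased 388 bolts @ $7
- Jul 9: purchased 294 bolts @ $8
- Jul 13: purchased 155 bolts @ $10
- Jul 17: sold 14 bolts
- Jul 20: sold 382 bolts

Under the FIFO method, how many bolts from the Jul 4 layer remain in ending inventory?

207

Jul 17, 14 sold [FIFO — oldest first]: 14 @ $6 = $84
Jul 20, 382 sold [FIFO — oldest first]: 201 @ $6 + 181 @ $7 = $2,473
Total COGS = $84 + $2,473 = $2,557
Ending inventory: 207 @ $7 + 294 @ $8 + 155 @ $10 = $5,351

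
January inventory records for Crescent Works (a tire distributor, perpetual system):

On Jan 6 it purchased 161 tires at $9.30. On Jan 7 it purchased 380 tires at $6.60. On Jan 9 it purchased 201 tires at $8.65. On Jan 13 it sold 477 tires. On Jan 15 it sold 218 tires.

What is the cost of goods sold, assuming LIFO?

COGS = $5,306.85

Jan 13, 477 sold [LIFO — newest first]: 201 @ $8.65 + 276 @ $6.60 = $3,560.25
Jan 15, 218 sold [LIFO — newest first]: 104 @ $6.60 + 114 @ $9.30 = $1,746.60
Total COGS = $3,560.25 + $1,746.60 = $5,306.85
Ending inventory: 47 @ $9.30 = $437.10
Check: goods available $5,743.95 = COGS $5,306.85 + ending $437.10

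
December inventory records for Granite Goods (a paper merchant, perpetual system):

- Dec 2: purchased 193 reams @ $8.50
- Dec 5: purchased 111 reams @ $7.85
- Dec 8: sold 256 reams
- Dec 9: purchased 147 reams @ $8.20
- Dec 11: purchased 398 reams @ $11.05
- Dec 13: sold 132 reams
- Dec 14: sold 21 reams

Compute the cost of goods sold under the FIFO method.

Dec 8, 256 sold [FIFO — oldest first]: 193 @ $8.50 + 63 @ $7.85 = $2,135.05
Dec 13, 132 sold [FIFO — oldest first]: 48 @ $7.85 + 84 @ $8.20 = $1,065.60
Dec 14, 21 sold [FIFO — oldest first]: 21 @ $8.20 = $172.20
Total COGS = $2,135.05 + $1,065.60 + $172.20 = $3,372.85
Ending inventory: 42 @ $8.20 + 398 @ $11.05 = $4,742.30

COGS = $3,372.85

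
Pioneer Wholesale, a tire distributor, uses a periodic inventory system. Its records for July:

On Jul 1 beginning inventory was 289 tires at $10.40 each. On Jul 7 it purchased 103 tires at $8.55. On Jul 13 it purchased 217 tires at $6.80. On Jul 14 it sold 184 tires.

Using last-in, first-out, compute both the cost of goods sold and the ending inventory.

Jul 14, 184 sold [LIFO — newest first]: 184 @ $6.80 = $1,251.20
Ending inventory: 289 @ $10.40 + 103 @ $8.55 + 33 @ $6.80 = $4,110.65
Check: goods available $5,361.85 = COGS $1,251.20 + ending $4,110.65

COGS = $1,251.20; ending inventory = $4,110.65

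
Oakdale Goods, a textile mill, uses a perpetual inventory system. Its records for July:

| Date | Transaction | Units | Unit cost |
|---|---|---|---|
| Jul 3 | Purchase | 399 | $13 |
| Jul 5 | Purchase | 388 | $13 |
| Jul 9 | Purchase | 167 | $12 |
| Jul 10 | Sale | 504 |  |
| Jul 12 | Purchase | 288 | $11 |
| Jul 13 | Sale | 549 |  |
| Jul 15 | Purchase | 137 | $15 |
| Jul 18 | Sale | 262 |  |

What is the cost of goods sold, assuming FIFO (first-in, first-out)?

Jul 10, 504 sold [FIFO — oldest first]: 399 @ $13 + 105 @ $13 = $6,552
Jul 13, 549 sold [FIFO — oldest first]: 283 @ $13 + 167 @ $12 + 99 @ $11 = $6,772
Jul 18, 262 sold [FIFO — oldest first]: 189 @ $11 + 73 @ $15 = $3,174
Total COGS = $6,552 + $6,772 + $3,174 = $16,498
Ending inventory: 64 @ $15 = $960
Check: goods available $17,458 = COGS $16,498 + ending $960

COGS = $16,498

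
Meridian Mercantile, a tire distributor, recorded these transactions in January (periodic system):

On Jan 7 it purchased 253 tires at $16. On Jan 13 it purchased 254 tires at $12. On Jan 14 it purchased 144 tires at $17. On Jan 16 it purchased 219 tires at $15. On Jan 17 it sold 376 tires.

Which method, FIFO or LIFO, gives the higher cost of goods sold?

FIFO COGS: 253 @ $16 + 123 @ $12 = $5,524
LIFO COGS: 219 @ $15 + 144 @ $17 + 13 @ $12 = $5,889

LIFO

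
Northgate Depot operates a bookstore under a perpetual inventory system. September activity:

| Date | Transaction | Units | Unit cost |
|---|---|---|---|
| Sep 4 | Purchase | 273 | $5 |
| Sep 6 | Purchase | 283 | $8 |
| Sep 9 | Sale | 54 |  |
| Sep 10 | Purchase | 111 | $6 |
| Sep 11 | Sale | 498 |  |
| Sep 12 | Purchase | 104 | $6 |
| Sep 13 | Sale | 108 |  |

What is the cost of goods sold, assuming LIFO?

COGS = $4,364

Sep 9, 54 sold [LIFO — newest first]: 54 @ $8 = $432
Sep 11, 498 sold [LIFO — newest first]: 111 @ $6 + 229 @ $8 + 158 @ $5 = $3,288
Sep 13, 108 sold [LIFO — newest first]: 104 @ $6 + 4 @ $5 = $644
Total COGS = $432 + $3,288 + $644 = $4,364
Ending inventory: 111 @ $5 = $555
Check: goods available $4,919 = COGS $4,364 + ending $555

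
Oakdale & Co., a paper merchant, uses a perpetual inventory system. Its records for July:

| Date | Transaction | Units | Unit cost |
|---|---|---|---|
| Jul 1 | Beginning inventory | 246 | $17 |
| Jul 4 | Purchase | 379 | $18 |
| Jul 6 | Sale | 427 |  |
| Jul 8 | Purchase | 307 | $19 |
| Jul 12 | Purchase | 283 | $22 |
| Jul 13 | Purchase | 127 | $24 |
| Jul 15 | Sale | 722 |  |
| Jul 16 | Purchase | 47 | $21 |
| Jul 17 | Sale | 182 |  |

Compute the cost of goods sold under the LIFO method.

Jul 6, 427 sold [LIFO — newest first]: 379 @ $18 + 48 @ $17 = $7,638
Jul 15, 722 sold [LIFO — newest first]: 127 @ $24 + 283 @ $22 + 307 @ $19 + 5 @ $17 = $15,192
Jul 17, 182 sold [LIFO — newest first]: 47 @ $21 + 135 @ $17 = $3,282
Total COGS = $7,638 + $15,192 + $3,282 = $26,112
Ending inventory: 58 @ $17 = $986
Check: goods available $27,098 = COGS $26,112 + ending $986

COGS = $26,112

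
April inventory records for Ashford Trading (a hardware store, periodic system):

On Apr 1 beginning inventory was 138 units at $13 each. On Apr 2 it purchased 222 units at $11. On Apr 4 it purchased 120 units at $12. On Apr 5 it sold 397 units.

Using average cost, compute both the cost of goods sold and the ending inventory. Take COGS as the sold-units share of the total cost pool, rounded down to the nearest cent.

COGS = $4,694.52; ending inventory = $981.48

Apr 5, sell 397: 397/480 × $5,676.00 → $4,694.52
Ending inventory (cost pool remaining) = $981.48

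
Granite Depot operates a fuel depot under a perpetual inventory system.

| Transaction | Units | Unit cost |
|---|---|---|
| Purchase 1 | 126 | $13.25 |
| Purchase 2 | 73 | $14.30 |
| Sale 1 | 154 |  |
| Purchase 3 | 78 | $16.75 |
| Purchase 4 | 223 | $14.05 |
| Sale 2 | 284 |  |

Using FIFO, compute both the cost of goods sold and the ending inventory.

COGS = $6,281.95; ending inventory = $871.10

Sale 1 (154) [FIFO — oldest first]: 126 @ $13.25 + 28 @ $14.30 = $2,069.90
Sale 2 (284) [FIFO — oldest first]: 45 @ $14.30 + 78 @ $16.75 + 161 @ $14.05 = $4,212.05
Total COGS = $2,069.90 + $4,212.05 = $6,281.95
Ending inventory: 62 @ $14.05 = $871.10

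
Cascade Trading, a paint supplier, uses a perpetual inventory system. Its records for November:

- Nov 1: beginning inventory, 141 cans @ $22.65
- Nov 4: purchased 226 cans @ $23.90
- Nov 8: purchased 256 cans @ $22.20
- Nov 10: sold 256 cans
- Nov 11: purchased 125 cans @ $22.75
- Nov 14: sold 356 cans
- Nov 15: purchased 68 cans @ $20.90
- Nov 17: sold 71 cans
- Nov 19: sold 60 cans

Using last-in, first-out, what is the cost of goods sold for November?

Nov 10, 256 sold [LIFO — newest first]: 256 @ $22.20 = $5,683.20
Nov 14, 356 sold [LIFO — newest first]: 125 @ $22.75 + 226 @ $23.90 + 5 @ $22.65 = $8,358.40
Nov 17, 71 sold [LIFO — newest first]: 68 @ $20.90 + 3 @ $22.65 = $1,489.15
Nov 19, 60 sold [LIFO — newest first]: 60 @ $22.65 = $1,359.00
Total COGS = $5,683.20 + $8,358.40 + $1,489.15 + $1,359.00 = $16,889.75
Ending inventory: 73 @ $22.65 = $1,653.45

COGS = $16,889.75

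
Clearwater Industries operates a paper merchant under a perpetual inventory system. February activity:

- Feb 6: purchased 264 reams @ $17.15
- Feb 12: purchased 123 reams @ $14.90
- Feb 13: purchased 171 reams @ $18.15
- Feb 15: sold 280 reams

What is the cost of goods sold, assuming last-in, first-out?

Feb 15, 280 sold [LIFO — newest first]: 171 @ $18.15 + 109 @ $14.90 = $4,727.75
Ending inventory: 264 @ $17.15 + 14 @ $14.90 = $4,736.20

COGS = $4,727.75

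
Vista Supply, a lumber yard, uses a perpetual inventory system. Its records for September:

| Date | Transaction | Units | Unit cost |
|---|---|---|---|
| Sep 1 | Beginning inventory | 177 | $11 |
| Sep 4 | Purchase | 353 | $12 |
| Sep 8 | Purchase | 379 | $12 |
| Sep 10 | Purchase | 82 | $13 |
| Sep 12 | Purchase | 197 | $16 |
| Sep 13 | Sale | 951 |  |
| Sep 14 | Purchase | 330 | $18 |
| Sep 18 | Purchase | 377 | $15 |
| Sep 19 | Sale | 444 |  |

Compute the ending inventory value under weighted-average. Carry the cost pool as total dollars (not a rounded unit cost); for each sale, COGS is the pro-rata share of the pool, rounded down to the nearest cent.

After Sep 1: 177 on hand, pool $1,947.00 (≈ $11.0000 each)
After Sep 4: 530 on hand, pool $6,183.00 (≈ $11.6660 each)
After Sep 8: 909 on hand, pool $10,731.00 (≈ $11.8053 each)
After Sep 10: 991 on hand, pool $11,797.00 (≈ $11.9041 each)
After Sep 12: 1188 on hand, pool $14,949.00 (≈ $12.5833 each)
Sep 13, sell 951: 951/1188 × $14,949.00 → $11,966.75
After Sep 14: 567 on hand, pool $8,922.25 (≈ $15.7359 each)
After Sep 18: 944 on hand, pool $14,577.25 (≈ $15.4420 each)
Sep 19, sell 444: 444/944 × $14,577.25 → $6,856.24
Total COGS = $11,966.75 + $6,856.24 = $18,822.99
Ending inventory (cost pool remaining) = $7,721.01
Check: goods available $26,544.00 = COGS $18,822.99 + ending $7,721.01

Ending inventory = $7,721.01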